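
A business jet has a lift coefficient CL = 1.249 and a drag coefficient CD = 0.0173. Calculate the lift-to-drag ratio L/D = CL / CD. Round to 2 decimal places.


Step 1: L/D = CL / CD = 1.249 / 0.0173
Step 2: L/D = 72.20

72.20


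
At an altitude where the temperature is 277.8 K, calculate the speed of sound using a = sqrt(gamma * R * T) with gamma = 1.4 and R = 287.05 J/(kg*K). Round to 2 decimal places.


Step 1: gamma * R * T = 1.4 * 287.05 * 277.8 = 111639.486
Step 2: a = sqrt(111639.486) = 334.12 m/s

334.12


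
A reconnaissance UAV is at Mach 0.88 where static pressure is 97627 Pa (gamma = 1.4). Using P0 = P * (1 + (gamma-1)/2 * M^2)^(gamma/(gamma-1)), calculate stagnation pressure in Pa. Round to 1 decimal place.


Step 1: (gamma-1)/2 * M^2 = 0.2 * 0.7744 = 0.15488
Step 2: 1 + 0.15488 = 1.15488
Step 3: Exponent gamma/(gamma-1) = 3.5
Step 4: P0 = 97627 * 1.15488^3.5 = 161602.8 Pa

161602.8


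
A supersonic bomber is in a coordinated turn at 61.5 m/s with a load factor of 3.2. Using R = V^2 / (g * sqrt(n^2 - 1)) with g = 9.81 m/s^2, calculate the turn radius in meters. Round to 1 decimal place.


Step 1: V^2 = 61.5^2 = 3782.25
Step 2: n^2 - 1 = 3.2^2 - 1 = 9.24
Step 3: sqrt(9.24) = 3.039737
Step 4: R = 3782.25 / (9.81 * 3.039737) = 126.8 m

126.8


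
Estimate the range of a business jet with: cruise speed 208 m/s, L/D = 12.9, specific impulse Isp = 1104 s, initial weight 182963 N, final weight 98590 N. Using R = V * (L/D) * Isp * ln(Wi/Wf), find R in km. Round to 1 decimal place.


Step 1: Coefficient = V * (L/D) * Isp = 208 * 12.9 * 1104 = 2962252.8 m
Step 2: Wi/Wf = 182963 / 98590 = 1.855797
Step 3: ln(1.855797) = 0.618314
Step 4: R = 2962252.8 * 0.618314 = 1831602.7 m = 1831.6 km

1831.6


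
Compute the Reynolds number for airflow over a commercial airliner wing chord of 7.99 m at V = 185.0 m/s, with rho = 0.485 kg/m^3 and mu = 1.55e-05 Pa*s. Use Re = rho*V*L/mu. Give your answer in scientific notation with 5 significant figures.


Step 1: Numerator = rho * V * L = 0.485 * 185.0 * 7.99 = 716.90275
Step 2: Re = 716.90275 / 1.55e-05
Step 3: Re = 4.6252e+07

4.6252e+07


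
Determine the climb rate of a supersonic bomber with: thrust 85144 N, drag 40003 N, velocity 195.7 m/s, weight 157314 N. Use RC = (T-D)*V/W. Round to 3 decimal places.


Step 1: Excess thrust = T - D = 85144 - 40003 = 45141 N
Step 2: Excess power = 45141 * 195.7 = 8834093.7 W
Step 3: RC = 8834093.7 / 157314 = 56.156 m/s

56.156


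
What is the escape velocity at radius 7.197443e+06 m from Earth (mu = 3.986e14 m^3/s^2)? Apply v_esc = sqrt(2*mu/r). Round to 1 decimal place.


Step 1: 2*mu/r = 2 * 3.986e14 / 7.197443e+06 = 110761557.9588
Step 2: v_esc = sqrt(110761557.9588) = 10524.3 m/s

10524.3


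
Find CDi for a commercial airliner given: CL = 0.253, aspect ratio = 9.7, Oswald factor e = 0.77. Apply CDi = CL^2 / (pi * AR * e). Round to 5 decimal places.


Step 1: CL^2 = 0.253^2 = 0.064009
Step 2: pi * AR * e = 3.14159 * 9.7 * 0.77 = 23.464556
Step 3: CDi = 0.064009 / 23.464556 = 0.00273

0.00273


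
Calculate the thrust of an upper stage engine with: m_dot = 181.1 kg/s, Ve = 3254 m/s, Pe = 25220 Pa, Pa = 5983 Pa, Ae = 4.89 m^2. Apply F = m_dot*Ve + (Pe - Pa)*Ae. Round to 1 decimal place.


Step 1: Momentum thrust = m_dot * Ve = 181.1 * 3254 = 589299.4 N
Step 2: Pressure thrust = (Pe - Pa) * Ae = (25220 - 5983) * 4.89 = 94068.93 N
Step 3: Total thrust F = 589299.4 + 94068.93 = 683368.3 N

683368.3


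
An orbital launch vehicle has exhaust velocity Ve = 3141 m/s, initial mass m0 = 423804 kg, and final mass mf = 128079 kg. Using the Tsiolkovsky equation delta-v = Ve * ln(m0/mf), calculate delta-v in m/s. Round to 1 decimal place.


Step 1: Mass ratio m0/mf = 423804 / 128079 = 3.308927
Step 2: ln(3.308927) = 1.196624
Step 3: delta-v = 3141 * 1.196624 = 3758.6 m/s

3758.6


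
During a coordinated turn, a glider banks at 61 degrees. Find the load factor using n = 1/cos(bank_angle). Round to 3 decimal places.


Step 1: Convert 61 degrees to radians = 1.064651
Step 2: cos(61 deg) = 0.48481
Step 3: n = 1 / 0.48481 = 2.063

2.063


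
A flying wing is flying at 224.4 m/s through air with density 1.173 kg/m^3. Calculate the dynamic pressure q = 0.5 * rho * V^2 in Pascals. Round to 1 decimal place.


Step 1: V^2 = 224.4^2 = 50355.36
Step 2: q = 0.5 * 1.173 * 50355.36
Step 3: q = 29533.4 Pa

29533.4


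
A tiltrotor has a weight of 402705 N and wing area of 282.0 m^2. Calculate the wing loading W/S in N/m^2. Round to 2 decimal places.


Step 1: Wing loading = W / S = 402705 / 282.0
Step 2: Wing loading = 1428.03 N/m^2

1428.03


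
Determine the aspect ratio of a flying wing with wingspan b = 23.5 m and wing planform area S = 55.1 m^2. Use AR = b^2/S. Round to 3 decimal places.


Step 1: b^2 = 23.5^2 = 552.25
Step 2: AR = 552.25 / 55.1 = 10.023

10.023


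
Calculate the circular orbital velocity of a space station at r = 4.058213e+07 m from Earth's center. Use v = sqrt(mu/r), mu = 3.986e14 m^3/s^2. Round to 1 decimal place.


Step 1: mu / r = 3.986e14 / 4.058213e+07 = 9822057.1468
Step 2: v = sqrt(9822057.1468) = 3134.0 m/s

3134.0


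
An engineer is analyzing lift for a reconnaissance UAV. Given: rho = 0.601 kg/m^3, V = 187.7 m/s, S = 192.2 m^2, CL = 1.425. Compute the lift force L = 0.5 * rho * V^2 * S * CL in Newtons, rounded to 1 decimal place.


Step 1: Calculate dynamic pressure q = 0.5 * 0.601 * 187.7^2 = 0.5 * 0.601 * 35231.29 = 10587.0026 Pa
Step 2: Multiply by wing area and lift coefficient: L = 10587.0026 * 192.2 * 1.425
Step 3: L = 2034821.9084 * 1.425 = 2899621.2 N

2899621.2


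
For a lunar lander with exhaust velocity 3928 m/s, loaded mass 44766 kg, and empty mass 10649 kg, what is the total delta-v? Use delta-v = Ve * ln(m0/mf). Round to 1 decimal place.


Step 1: Mass ratio m0/mf = 44766 / 10649 = 4.203775
Step 2: ln(4.203775) = 1.435983
Step 3: delta-v = 3928 * 1.435983 = 5640.5 m/s

5640.5


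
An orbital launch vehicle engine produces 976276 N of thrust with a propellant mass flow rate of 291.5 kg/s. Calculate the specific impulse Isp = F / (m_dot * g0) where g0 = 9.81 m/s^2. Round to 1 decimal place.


Step 1: m_dot * g0 = 291.5 * 9.81 = 2859.62
Step 2: Isp = 976276 / 2859.62 = 341.4 s

341.4


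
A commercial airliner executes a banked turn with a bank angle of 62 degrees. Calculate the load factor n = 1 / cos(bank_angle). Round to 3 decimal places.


Step 1: Convert 62 degrees to radians = 1.082104
Step 2: cos(62 deg) = 0.469472
Step 3: n = 1 / 0.469472 = 2.130

2.130


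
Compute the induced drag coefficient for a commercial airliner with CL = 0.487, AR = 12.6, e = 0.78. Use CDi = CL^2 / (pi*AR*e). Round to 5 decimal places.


Step 1: CL^2 = 0.487^2 = 0.237169
Step 2: pi * AR * e = 3.14159 * 12.6 * 0.78 = 30.875573
Step 3: CDi = 0.237169 / 30.875573 = 0.00768

0.00768


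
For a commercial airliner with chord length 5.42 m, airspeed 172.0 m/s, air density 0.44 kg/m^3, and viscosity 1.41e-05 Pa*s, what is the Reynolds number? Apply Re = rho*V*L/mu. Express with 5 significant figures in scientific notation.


Step 1: Numerator = rho * V * L = 0.44 * 172.0 * 5.42 = 410.1856
Step 2: Re = 410.1856 / 1.41e-05
Step 3: Re = 2.9091e+07

2.9091e+07


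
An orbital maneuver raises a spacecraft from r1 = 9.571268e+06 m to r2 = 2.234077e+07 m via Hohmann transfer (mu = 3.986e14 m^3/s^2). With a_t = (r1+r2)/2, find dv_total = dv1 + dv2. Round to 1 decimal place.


Step 1: Transfer semi-major axis a_t = (9.571268e+06 + 2.234077e+07) / 2 = 1.595602e+07 m
Step 2: v1 (circular at r1) = sqrt(mu/r1) = 6453.33 m/s
Step 3: v_t1 = sqrt(mu*(2/r1 - 1/a_t)) = 7636.08 m/s
Step 4: dv1 = |7636.08 - 6453.33| = 1182.75 m/s
Step 5: v2 (circular at r2) = 4223.96 m/s, v_t2 = 3271.46 m/s
Step 6: dv2 = |4223.96 - 3271.46| = 952.49 m/s
Step 7: Total delta-v = 1182.75 + 952.49 = 2135.2 m/s

2135.2


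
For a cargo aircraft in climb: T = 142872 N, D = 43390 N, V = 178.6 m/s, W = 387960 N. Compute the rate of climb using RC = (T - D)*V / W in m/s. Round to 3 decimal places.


Step 1: Excess thrust = T - D = 142872 - 43390 = 99482 N
Step 2: Excess power = 99482 * 178.6 = 17767485.2 W
Step 3: RC = 17767485.2 / 387960 = 45.797 m/s

45.797


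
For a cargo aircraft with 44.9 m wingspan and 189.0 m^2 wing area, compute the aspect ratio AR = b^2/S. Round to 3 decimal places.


Step 1: b^2 = 44.9^2 = 2016.01
Step 2: AR = 2016.01 / 189.0 = 10.667

10.667


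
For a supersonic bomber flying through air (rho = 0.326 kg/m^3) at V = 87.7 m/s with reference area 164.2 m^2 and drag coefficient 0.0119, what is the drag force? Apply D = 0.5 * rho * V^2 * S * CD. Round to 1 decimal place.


Step 1: Dynamic pressure q = 0.5 * 0.326 * 87.7^2 = 1253.6803 Pa
Step 2: Drag D = q * S * CD = 1253.6803 * 164.2 * 0.0119
Step 3: D = 2449.7 N

2449.7


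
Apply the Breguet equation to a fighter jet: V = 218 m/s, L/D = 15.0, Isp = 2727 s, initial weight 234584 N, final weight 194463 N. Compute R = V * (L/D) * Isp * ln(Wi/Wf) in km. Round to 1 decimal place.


Step 1: Coefficient = V * (L/D) * Isp = 218 * 15.0 * 2727 = 8917290.0 m
Step 2: Wi/Wf = 234584 / 194463 = 1.206317
Step 3: ln(1.206317) = 0.187572
Step 4: R = 8917290.0 * 0.187572 = 1672632.3 m = 1672.6 km

1672.6


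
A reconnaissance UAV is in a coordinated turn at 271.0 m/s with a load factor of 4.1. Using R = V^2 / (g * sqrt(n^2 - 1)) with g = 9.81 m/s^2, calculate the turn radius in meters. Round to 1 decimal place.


Step 1: V^2 = 271.0^2 = 73441.0
Step 2: n^2 - 1 = 4.1^2 - 1 = 15.81
Step 3: sqrt(15.81) = 3.976179
Step 4: R = 73441.0 / (9.81 * 3.976179) = 1882.8 m

1882.8


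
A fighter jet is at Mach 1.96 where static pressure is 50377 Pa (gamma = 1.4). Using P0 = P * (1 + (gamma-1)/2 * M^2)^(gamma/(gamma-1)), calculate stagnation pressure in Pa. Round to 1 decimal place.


Step 1: (gamma-1)/2 * M^2 = 0.2 * 3.8416 = 0.76832
Step 2: 1 + 0.76832 = 1.76832
Step 3: Exponent gamma/(gamma-1) = 3.5
Step 4: P0 = 50377 * 1.76832^3.5 = 370420.8 Pa

370420.8


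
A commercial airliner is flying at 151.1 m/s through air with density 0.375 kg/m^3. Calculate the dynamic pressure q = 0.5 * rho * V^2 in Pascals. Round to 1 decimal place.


Step 1: V^2 = 151.1^2 = 22831.21
Step 2: q = 0.5 * 0.375 * 22831.21
Step 3: q = 4280.9 Pa

4280.9


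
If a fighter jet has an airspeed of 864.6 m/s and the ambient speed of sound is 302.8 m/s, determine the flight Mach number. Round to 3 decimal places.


Step 1: M = V / a = 864.6 / 302.8
Step 2: M = 2.855

2.855


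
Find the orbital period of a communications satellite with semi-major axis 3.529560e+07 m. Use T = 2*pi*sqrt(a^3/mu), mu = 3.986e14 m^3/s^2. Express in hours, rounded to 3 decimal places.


Step 1: a^3 / mu = 4.397053e+22 / 3.986e14 = 1.103124e+08
Step 2: sqrt(1.103124e+08) = 10502.972 s
Step 3: T = 2*pi * 10502.972 = 65992.12 s
Step 4: T in hours = 65992.12 / 3600 = 18.331 hours

18.331


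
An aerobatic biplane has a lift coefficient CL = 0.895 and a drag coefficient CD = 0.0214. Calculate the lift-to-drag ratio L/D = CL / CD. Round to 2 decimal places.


Step 1: L/D = CL / CD = 0.895 / 0.0214
Step 2: L/D = 41.82

41.82


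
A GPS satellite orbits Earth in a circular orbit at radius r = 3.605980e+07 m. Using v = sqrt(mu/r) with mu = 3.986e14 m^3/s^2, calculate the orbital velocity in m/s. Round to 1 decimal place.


Step 1: mu / r = 3.986e14 / 3.605980e+07 = 11053860.5317
Step 2: v = sqrt(11053860.5317) = 3324.7 m/s

3324.7


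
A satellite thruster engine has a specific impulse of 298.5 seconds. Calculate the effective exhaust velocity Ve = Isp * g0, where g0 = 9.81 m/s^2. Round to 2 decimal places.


Step 1: Ve = Isp * g0 = 298.5 * 9.81
Step 2: Ve = 2928.29 m/s

2928.29


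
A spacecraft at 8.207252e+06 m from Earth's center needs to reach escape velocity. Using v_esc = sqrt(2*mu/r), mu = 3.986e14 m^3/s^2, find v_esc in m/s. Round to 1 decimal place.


Step 1: 2*mu/r = 2 * 3.986e14 / 8.207252e+06 = 97133608.1797
Step 2: v_esc = sqrt(97133608.1797) = 9855.6 m/s

9855.6


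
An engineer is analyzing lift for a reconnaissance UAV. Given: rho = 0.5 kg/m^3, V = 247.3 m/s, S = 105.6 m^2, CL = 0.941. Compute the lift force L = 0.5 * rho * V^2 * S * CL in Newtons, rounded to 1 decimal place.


Step 1: Calculate dynamic pressure q = 0.5 * 0.5 * 247.3^2 = 0.5 * 0.5 * 61157.29 = 15289.3225 Pa
Step 2: Multiply by wing area and lift coefficient: L = 15289.3225 * 105.6 * 0.941
Step 3: L = 1614552.456 * 0.941 = 1519293.9 N

1519293.9


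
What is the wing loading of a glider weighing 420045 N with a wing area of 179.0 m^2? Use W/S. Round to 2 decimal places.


Step 1: Wing loading = W / S = 420045 / 179.0
Step 2: Wing loading = 2346.62 N/m^2

2346.62


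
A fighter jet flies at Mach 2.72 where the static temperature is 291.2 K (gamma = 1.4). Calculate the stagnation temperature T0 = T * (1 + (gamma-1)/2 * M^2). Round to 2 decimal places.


Step 1: (gamma-1)/2 = 0.2
Step 2: M^2 = 7.3984
Step 3: 1 + 0.2 * 7.3984 = 2.47968
Step 4: T0 = 291.2 * 2.47968 = 722.08 K

722.08


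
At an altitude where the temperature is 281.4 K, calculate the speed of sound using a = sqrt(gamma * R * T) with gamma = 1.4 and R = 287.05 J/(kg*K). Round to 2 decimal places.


Step 1: gamma * R * T = 1.4 * 287.05 * 281.4 = 113086.218
Step 2: a = sqrt(113086.218) = 336.28 m/s

336.28


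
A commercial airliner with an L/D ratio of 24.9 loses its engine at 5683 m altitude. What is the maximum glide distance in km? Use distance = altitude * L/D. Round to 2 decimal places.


Step 1: Glide distance = altitude * L/D = 5683 * 24.9 = 141506.7 m
Step 2: Convert to km: 141506.7 / 1000 = 141.51 km

141.51


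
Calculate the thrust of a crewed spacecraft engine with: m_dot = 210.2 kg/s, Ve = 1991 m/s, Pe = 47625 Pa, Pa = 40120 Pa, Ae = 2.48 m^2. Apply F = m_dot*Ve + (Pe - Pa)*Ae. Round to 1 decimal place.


Step 1: Momentum thrust = m_dot * Ve = 210.2 * 1991 = 418508.2 N
Step 2: Pressure thrust = (Pe - Pa) * Ae = (47625 - 40120) * 2.48 = 18612.40 N
Step 3: Total thrust F = 418508.2 + 18612.40 = 437120.6 N

437120.6


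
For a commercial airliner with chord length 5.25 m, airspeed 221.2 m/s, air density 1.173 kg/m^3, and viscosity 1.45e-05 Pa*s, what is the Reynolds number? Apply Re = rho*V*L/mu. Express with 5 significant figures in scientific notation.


Step 1: Numerator = rho * V * L = 1.173 * 221.2 * 5.25 = 1362.2049
Step 2: Re = 1362.2049 / 1.45e-05
Step 3: Re = 9.3945e+07

9.3945e+07


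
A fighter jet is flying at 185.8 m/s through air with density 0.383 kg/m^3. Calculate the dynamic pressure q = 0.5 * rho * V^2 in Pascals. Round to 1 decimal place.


Step 1: V^2 = 185.8^2 = 34521.64
Step 2: q = 0.5 * 0.383 * 34521.64
Step 3: q = 6610.9 Pa

6610.9


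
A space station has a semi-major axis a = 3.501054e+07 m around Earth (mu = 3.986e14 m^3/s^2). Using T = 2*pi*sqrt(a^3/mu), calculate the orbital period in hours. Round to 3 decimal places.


Step 1: a^3 / mu = 4.291375e+22 / 3.986e14 = 1.076612e+08
Step 2: sqrt(1.076612e+08) = 10375.9905 s
Step 3: T = 2*pi * 10375.9905 = 65194.27 s
Step 4: T in hours = 65194.27 / 3600 = 18.110 hours

18.110


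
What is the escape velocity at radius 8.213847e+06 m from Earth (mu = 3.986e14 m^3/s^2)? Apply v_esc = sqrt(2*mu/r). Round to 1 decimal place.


Step 1: 2*mu/r = 2 * 3.986e14 / 8.213847e+06 = 97055618.3966
Step 2: v_esc = sqrt(97055618.3966) = 9851.7 m/s

9851.7


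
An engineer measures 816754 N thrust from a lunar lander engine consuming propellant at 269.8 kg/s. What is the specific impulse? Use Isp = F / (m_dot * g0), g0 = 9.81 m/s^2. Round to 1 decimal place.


Step 1: m_dot * g0 = 269.8 * 9.81 = 2646.74
Step 2: Isp = 816754 / 2646.74 = 308.6 s

308.6


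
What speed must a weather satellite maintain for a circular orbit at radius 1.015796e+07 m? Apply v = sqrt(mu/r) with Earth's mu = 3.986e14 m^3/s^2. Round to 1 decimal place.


Step 1: mu / r = 3.986e14 / 1.015796e+07 = 39240162.3948
Step 2: v = sqrt(39240162.3948) = 6264.2 m/s

6264.2


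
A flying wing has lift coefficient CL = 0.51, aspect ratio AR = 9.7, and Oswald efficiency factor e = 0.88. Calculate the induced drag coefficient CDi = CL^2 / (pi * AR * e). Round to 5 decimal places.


Step 1: CL^2 = 0.51^2 = 0.2601
Step 2: pi * AR * e = 3.14159 * 9.7 * 0.88 = 26.816635
Step 3: CDi = 0.2601 / 26.816635 = 0.00970

0.00970


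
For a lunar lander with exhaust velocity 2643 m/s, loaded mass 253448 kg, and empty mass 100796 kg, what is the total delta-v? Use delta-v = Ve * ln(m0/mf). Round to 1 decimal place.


Step 1: Mass ratio m0/mf = 253448 / 100796 = 2.514465
Step 2: ln(2.514465) = 0.92206
Step 3: delta-v = 2643 * 0.92206 = 2437.0 m/s

2437.0


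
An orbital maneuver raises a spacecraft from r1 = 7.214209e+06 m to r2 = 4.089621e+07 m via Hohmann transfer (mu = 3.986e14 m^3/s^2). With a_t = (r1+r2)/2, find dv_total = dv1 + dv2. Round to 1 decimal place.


Step 1: Transfer semi-major axis a_t = (7.214209e+06 + 4.089621e+07) / 2 = 2.405521e+07 m
Step 2: v1 (circular at r1) = sqrt(mu/r1) = 7433.17 m/s
Step 3: v_t1 = sqrt(mu*(2/r1 - 1/a_t)) = 9691.95 m/s
Step 4: dv1 = |9691.95 - 7433.17| = 2258.78 m/s
Step 5: v2 (circular at r2) = 3121.96 m/s, v_t2 = 1709.69 m/s
Step 6: dv2 = |3121.96 - 1709.69| = 1412.27 m/s
Step 7: Total delta-v = 2258.78 + 1412.27 = 3671.0 m/s

3671.0


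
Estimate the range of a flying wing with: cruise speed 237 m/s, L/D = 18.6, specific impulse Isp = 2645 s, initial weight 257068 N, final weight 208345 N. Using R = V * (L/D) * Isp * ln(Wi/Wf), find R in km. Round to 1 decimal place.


Step 1: Coefficient = V * (L/D) * Isp = 237 * 18.6 * 2645 = 11659689.0 m
Step 2: Wi/Wf = 257068 / 208345 = 1.233857
Step 3: ln(1.233857) = 0.210145
Step 4: R = 11659689.0 * 0.210145 = 2450228.6 m = 2450.2 km

2450.2


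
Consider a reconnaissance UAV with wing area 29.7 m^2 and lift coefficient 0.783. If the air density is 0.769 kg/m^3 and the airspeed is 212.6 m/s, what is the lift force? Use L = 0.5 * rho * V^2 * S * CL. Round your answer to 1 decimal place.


Step 1: Calculate dynamic pressure q = 0.5 * 0.769 * 212.6^2 = 0.5 * 0.769 * 45198.76 = 17378.9232 Pa
Step 2: Multiply by wing area and lift coefficient: L = 17378.9232 * 29.7 * 0.783
Step 3: L = 516154.0196 * 0.783 = 404148.6 N

404148.6


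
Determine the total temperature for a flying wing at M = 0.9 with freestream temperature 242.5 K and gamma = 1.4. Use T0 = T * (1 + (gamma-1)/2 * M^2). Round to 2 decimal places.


Step 1: (gamma-1)/2 = 0.2
Step 2: M^2 = 0.81
Step 3: 1 + 0.2 * 0.81 = 1.162
Step 4: T0 = 242.5 * 1.162 = 281.79 K

281.79


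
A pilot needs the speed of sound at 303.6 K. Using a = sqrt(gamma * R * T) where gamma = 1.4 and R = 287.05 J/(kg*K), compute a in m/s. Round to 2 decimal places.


Step 1: gamma * R * T = 1.4 * 287.05 * 303.6 = 122007.732
Step 2: a = sqrt(122007.732) = 349.30 m/s

349.30


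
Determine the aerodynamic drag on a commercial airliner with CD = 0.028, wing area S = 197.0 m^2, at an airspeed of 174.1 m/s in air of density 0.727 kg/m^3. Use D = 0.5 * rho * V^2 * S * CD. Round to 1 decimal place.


Step 1: Dynamic pressure q = 0.5 * 0.727 * 174.1^2 = 11017.9794 Pa
Step 2: Drag D = q * S * CD = 11017.9794 * 197.0 * 0.028
Step 3: D = 60775.2 N

60775.2


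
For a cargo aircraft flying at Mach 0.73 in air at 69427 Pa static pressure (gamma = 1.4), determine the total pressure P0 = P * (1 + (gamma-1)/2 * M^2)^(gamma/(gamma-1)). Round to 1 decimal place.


Step 1: (gamma-1)/2 * M^2 = 0.2 * 0.5329 = 0.10658
Step 2: 1 + 0.10658 = 1.10658
Step 3: Exponent gamma/(gamma-1) = 3.5
Step 4: P0 = 69427 * 1.10658^3.5 = 98962.0 Pa

98962.0


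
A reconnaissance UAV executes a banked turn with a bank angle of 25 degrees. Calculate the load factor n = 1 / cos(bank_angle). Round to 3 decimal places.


Step 1: Convert 25 degrees to radians = 0.436332
Step 2: cos(25 deg) = 0.906308
Step 3: n = 1 / 0.906308 = 1.103

1.103


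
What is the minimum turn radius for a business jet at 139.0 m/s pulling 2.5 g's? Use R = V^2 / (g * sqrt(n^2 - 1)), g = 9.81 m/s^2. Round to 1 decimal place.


Step 1: V^2 = 139.0^2 = 19321.0
Step 2: n^2 - 1 = 2.5^2 - 1 = 5.25
Step 3: sqrt(5.25) = 2.291288
Step 4: R = 19321.0 / (9.81 * 2.291288) = 859.6 m

859.6


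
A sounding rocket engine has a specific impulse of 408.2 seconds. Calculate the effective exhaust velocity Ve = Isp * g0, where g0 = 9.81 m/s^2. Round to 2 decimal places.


Step 1: Ve = Isp * g0 = 408.2 * 9.81
Step 2: Ve = 4004.44 m/s

4004.44


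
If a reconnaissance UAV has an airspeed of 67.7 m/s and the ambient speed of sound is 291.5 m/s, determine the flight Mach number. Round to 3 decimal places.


Step 1: M = V / a = 67.7 / 291.5
Step 2: M = 0.232

0.232


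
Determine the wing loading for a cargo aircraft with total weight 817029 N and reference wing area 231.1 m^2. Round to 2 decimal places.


Step 1: Wing loading = W / S = 817029 / 231.1
Step 2: Wing loading = 3535.39 N/m^2

3535.39


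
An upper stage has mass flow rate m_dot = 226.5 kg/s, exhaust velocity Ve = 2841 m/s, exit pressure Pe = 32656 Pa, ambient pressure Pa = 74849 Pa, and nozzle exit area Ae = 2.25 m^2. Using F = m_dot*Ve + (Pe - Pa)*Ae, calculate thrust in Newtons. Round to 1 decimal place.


Step 1: Momentum thrust = m_dot * Ve = 226.5 * 2841 = 643486.5 N
Step 2: Pressure thrust = (Pe - Pa) * Ae = (32656 - 74849) * 2.25 = -94934.25 N
Step 3: Total thrust F = 643486.5 + -94934.25 = 548552.3 N

548552.3


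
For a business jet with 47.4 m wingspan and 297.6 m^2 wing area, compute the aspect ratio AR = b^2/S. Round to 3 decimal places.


Step 1: b^2 = 47.4^2 = 2246.76
Step 2: AR = 2246.76 / 297.6 = 7.550

7.550


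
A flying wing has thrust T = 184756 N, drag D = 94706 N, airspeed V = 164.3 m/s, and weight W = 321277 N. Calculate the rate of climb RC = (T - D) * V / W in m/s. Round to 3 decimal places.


Step 1: Excess thrust = T - D = 184756 - 94706 = 90050 N
Step 2: Excess power = 90050 * 164.3 = 14795215.0 W
Step 3: RC = 14795215.0 / 321277 = 46.051 m/s

46.051


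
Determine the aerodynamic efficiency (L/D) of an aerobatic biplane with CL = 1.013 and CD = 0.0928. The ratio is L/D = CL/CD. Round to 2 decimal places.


Step 1: L/D = CL / CD = 1.013 / 0.0928
Step 2: L/D = 10.92

10.92


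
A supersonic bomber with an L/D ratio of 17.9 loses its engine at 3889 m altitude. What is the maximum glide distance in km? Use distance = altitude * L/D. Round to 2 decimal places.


Step 1: Glide distance = altitude * L/D = 3889 * 17.9 = 69613.1 m
Step 2: Convert to km: 69613.1 / 1000 = 69.61 km

69.61


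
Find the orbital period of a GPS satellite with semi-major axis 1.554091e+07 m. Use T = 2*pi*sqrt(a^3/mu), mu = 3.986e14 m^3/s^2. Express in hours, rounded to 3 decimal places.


Step 1: a^3 / mu = 3.753439e+21 / 3.986e14 = 9.416555e+06
Step 2: sqrt(9.416555e+06) = 3068.6406 s
Step 3: T = 2*pi * 3068.6406 = 19280.84 s
Step 4: T in hours = 19280.84 / 3600 = 5.356 hours

5.356


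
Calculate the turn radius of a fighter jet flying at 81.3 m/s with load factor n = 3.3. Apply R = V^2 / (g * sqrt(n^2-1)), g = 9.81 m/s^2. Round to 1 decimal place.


Step 1: V^2 = 81.3^2 = 6609.69
Step 2: n^2 - 1 = 3.3^2 - 1 = 9.89
Step 3: sqrt(9.89) = 3.144837
Step 4: R = 6609.69 / (9.81 * 3.144837) = 214.2 m

214.2


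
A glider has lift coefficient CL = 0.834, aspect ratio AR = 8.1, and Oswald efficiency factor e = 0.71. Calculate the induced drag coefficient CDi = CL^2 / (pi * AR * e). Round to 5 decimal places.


Step 1: CL^2 = 0.834^2 = 0.695556
Step 2: pi * AR * e = 3.14159 * 8.1 * 0.71 = 18.067299
Step 3: CDi = 0.695556 / 18.067299 = 0.03850

0.03850


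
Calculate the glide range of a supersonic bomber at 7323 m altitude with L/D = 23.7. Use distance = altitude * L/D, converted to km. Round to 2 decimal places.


Step 1: Glide distance = altitude * L/D = 7323 * 23.7 = 173555.1 m
Step 2: Convert to km: 173555.1 / 1000 = 173.56 km

173.56


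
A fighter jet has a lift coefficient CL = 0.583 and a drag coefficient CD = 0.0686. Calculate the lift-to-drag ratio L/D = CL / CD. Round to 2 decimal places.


Step 1: L/D = CL / CD = 0.583 / 0.0686
Step 2: L/D = 8.50

8.50


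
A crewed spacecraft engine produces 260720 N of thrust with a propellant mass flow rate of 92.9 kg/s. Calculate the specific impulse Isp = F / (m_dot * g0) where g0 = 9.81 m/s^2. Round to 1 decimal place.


Step 1: m_dot * g0 = 92.9 * 9.81 = 911.35
Step 2: Isp = 260720 / 911.35 = 286.1 s

286.1


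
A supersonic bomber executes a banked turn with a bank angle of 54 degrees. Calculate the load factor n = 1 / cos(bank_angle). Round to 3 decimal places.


Step 1: Convert 54 degrees to radians = 0.942478
Step 2: cos(54 deg) = 0.587785
Step 3: n = 1 / 0.587785 = 1.701

1.701


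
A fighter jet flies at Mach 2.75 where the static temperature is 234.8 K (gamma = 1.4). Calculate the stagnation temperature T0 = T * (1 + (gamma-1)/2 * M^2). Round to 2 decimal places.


Step 1: (gamma-1)/2 = 0.2
Step 2: M^2 = 7.5625
Step 3: 1 + 0.2 * 7.5625 = 2.5125
Step 4: T0 = 234.8 * 2.5125 = 589.94 K

589.94


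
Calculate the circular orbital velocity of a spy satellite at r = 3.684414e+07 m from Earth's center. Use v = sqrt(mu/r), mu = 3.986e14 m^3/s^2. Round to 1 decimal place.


Step 1: mu / r = 3.986e14 / 3.684414e+07 = 10818545.3643
Step 2: v = sqrt(10818545.3643) = 3289.2 m/s

3289.2


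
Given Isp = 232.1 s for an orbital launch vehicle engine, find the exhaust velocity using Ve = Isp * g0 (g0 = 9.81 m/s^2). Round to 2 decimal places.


Step 1: Ve = Isp * g0 = 232.1 * 9.81
Step 2: Ve = 2276.90 m/s

2276.90


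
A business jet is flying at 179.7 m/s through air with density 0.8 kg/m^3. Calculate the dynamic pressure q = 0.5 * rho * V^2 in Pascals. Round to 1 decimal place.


Step 1: V^2 = 179.7^2 = 32292.09
Step 2: q = 0.5 * 0.8 * 32292.09
Step 3: q = 12916.8 Pa

12916.8


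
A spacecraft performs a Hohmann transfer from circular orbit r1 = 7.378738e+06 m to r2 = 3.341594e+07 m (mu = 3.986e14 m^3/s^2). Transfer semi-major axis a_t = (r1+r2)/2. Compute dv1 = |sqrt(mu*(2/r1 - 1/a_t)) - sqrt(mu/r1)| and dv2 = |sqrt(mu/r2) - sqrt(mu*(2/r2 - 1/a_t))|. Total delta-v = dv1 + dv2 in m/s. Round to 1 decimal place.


Step 1: Transfer semi-major axis a_t = (7.378738e+06 + 3.341594e+07) / 2 = 2.039734e+07 m
Step 2: v1 (circular at r1) = sqrt(mu/r1) = 7349.84 m/s
Step 3: v_t1 = sqrt(mu*(2/r1 - 1/a_t)) = 9407.36 m/s
Step 4: dv1 = |9407.36 - 7349.84| = 2057.52 m/s
Step 5: v2 (circular at r2) = 3453.76 m/s, v_t2 = 2077.29 m/s
Step 6: dv2 = |3453.76 - 2077.29| = 1376.47 m/s
Step 7: Total delta-v = 2057.52 + 1376.47 = 3434.0 m/s

3434.0


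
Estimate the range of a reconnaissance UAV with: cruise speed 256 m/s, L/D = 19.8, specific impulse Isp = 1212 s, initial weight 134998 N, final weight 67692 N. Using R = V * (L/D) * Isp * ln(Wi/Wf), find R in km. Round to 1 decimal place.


Step 1: Coefficient = V * (L/D) * Isp = 256 * 19.8 * 1212 = 6143385.6 m
Step 2: Wi/Wf = 134998 / 67692 = 1.994298
Step 3: ln(1.994298) = 0.690292
Step 4: R = 6143385.6 * 0.690292 = 4240729.7 m = 4240.7 km

4240.7


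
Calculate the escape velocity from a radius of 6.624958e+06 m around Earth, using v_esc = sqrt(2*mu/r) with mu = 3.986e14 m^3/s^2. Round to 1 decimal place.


Step 1: 2*mu/r = 2 * 3.986e14 / 6.624958e+06 = 120332838.3365
Step 2: v_esc = sqrt(120332838.3365) = 10969.6 m/s

10969.6


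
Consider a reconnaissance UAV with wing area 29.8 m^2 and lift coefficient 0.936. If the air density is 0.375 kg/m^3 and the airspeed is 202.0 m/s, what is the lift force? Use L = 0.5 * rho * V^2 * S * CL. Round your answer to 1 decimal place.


Step 1: Calculate dynamic pressure q = 0.5 * 0.375 * 202.0^2 = 0.5 * 0.375 * 40804.0 = 7650.75 Pa
Step 2: Multiply by wing area and lift coefficient: L = 7650.75 * 29.8 * 0.936
Step 3: L = 227992.35 * 0.936 = 213400.8 N

213400.8


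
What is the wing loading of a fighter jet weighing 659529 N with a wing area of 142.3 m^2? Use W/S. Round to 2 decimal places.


Step 1: Wing loading = W / S = 659529 / 142.3
Step 2: Wing loading = 4634.78 N/m^2

4634.78


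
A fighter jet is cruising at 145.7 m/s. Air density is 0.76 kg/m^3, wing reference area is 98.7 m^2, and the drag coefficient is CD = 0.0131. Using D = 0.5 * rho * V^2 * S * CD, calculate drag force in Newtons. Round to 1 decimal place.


Step 1: Dynamic pressure q = 0.5 * 0.76 * 145.7^2 = 8066.8262 Pa
Step 2: Drag D = q * S * CD = 8066.8262 * 98.7 * 0.0131
Step 3: D = 10430.2 N

10430.2


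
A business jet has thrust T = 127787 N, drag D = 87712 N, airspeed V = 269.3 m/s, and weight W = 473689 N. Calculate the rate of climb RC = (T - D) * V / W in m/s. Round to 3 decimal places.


Step 1: Excess thrust = T - D = 127787 - 87712 = 40075 N
Step 2: Excess power = 40075 * 269.3 = 10792197.5 W
Step 3: RC = 10792197.5 / 473689 = 22.783 m/s

22.783


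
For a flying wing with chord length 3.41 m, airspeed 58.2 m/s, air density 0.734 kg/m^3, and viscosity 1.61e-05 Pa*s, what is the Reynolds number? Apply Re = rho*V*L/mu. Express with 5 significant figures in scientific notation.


Step 1: Numerator = rho * V * L = 0.734 * 58.2 * 3.41 = 145.671108
Step 2: Re = 145.671108 / 1.61e-05
Step 3: Re = 9.0479e+06

9.0479e+06


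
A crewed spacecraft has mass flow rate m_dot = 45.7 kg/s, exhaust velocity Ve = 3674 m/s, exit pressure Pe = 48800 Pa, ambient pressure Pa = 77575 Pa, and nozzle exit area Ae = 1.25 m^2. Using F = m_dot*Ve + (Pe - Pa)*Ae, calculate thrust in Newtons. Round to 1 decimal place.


Step 1: Momentum thrust = m_dot * Ve = 45.7 * 3674 = 167901.8 N
Step 2: Pressure thrust = (Pe - Pa) * Ae = (48800 - 77575) * 1.25 = -35968.75 N
Step 3: Total thrust F = 167901.8 + -35968.75 = 131933.1 N

131933.1


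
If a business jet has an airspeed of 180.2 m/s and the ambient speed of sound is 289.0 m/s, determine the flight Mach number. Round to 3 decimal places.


Step 1: M = V / a = 180.2 / 289.0
Step 2: M = 0.624

0.624


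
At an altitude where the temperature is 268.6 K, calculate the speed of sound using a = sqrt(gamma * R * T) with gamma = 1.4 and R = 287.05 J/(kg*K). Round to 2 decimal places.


Step 1: gamma * R * T = 1.4 * 287.05 * 268.6 = 107942.282
Step 2: a = sqrt(107942.282) = 328.55 m/s

328.55


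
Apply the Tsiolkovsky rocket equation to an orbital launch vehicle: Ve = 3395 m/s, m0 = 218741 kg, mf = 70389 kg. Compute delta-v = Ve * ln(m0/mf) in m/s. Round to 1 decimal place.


Step 1: Mass ratio m0/mf = 218741 / 70389 = 3.107602
Step 2: ln(3.107602) = 1.133851
Step 3: delta-v = 3395 * 1.133851 = 3849.4 m/s

3849.4


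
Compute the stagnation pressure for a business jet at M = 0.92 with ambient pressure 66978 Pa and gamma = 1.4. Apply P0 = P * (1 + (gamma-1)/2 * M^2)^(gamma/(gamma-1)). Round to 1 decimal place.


Step 1: (gamma-1)/2 * M^2 = 0.2 * 0.8464 = 0.16928
Step 2: 1 + 0.16928 = 1.16928
Step 3: Exponent gamma/(gamma-1) = 3.5
Step 4: P0 = 66978 * 1.16928^3.5 = 115783.6 Pa

115783.6


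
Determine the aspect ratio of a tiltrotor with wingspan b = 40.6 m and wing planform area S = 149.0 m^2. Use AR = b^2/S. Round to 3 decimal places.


Step 1: b^2 = 40.6^2 = 1648.36
Step 2: AR = 1648.36 / 149.0 = 11.063

11.063


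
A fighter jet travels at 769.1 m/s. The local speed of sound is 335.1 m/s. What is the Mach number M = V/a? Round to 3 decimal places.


Step 1: M = V / a = 769.1 / 335.1
Step 2: M = 2.295

2.295


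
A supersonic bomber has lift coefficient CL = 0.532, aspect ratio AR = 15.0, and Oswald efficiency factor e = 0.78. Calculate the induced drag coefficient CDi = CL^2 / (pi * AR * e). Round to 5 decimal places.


Step 1: CL^2 = 0.532^2 = 0.283024
Step 2: pi * AR * e = 3.14159 * 15.0 * 0.78 = 36.756634
Step 3: CDi = 0.283024 / 36.756634 = 0.00770

0.00770


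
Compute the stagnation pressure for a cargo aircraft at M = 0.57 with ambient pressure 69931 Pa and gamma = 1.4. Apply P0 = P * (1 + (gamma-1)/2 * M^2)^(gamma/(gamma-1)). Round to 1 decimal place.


Step 1: (gamma-1)/2 * M^2 = 0.2 * 0.3249 = 0.06498
Step 2: 1 + 0.06498 = 1.06498
Step 3: Exponent gamma/(gamma-1) = 3.5
Step 4: P0 = 69931 * 1.06498^3.5 = 87169.6 Pa

87169.6


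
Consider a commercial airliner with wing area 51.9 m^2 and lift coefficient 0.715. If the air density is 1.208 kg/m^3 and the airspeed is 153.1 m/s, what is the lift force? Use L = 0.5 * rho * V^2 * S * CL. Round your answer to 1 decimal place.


Step 1: Calculate dynamic pressure q = 0.5 * 1.208 * 153.1^2 = 0.5 * 1.208 * 23439.61 = 14157.5244 Pa
Step 2: Multiply by wing area and lift coefficient: L = 14157.5244 * 51.9 * 0.715
Step 3: L = 734775.5184 * 0.715 = 525364.5 N

525364.5


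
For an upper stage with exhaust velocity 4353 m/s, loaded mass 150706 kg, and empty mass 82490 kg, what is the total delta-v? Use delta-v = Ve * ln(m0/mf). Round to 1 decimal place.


Step 1: Mass ratio m0/mf = 150706 / 82490 = 1.826961
Step 2: ln(1.826961) = 0.602654
Step 3: delta-v = 4353 * 0.602654 = 2623.4 m/s

2623.4


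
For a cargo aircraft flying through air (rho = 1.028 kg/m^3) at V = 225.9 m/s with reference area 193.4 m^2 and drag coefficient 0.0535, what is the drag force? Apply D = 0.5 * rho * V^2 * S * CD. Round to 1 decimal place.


Step 1: Dynamic pressure q = 0.5 * 1.028 * 225.9^2 = 26229.8363 Pa
Step 2: Drag D = q * S * CD = 26229.8363 * 193.4 * 0.0535
Step 3: D = 271397.5 N

271397.5


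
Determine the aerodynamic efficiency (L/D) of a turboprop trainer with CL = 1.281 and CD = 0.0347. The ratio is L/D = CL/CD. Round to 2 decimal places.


Step 1: L/D = CL / CD = 1.281 / 0.0347
Step 2: L/D = 36.92

36.92


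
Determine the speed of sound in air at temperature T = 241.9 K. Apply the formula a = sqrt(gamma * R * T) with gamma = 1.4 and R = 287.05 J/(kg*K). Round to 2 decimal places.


Step 1: gamma * R * T = 1.4 * 287.05 * 241.9 = 97212.353
Step 2: a = sqrt(97212.353) = 311.79 m/s

311.79


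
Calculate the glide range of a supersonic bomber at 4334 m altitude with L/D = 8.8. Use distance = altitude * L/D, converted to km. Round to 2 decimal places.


Step 1: Glide distance = altitude * L/D = 4334 * 8.8 = 38139.2 m
Step 2: Convert to km: 38139.2 / 1000 = 38.14 km

38.14


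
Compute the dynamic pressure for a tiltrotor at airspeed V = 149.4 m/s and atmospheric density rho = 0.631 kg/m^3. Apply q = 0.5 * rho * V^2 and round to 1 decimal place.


Step 1: V^2 = 149.4^2 = 22320.36
Step 2: q = 0.5 * 0.631 * 22320.36
Step 3: q = 7042.1 Pa

7042.1


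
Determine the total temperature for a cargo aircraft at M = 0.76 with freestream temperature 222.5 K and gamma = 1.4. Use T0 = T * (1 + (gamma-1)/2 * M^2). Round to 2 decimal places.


Step 1: (gamma-1)/2 = 0.2
Step 2: M^2 = 0.5776
Step 3: 1 + 0.2 * 0.5776 = 1.11552
Step 4: T0 = 222.5 * 1.11552 = 248.20 K

248.20


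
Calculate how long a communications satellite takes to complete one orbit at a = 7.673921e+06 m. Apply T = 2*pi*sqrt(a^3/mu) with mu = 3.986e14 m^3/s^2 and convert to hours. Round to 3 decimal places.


Step 1: a^3 / mu = 4.519100e+20 / 3.986e14 = 1.133743e+06
Step 2: sqrt(1.133743e+06) = 1064.7738 s
Step 3: T = 2*pi * 1064.7738 = 6690.17 s
Step 4: T in hours = 6690.17 / 3600 = 1.858 hours

1.858


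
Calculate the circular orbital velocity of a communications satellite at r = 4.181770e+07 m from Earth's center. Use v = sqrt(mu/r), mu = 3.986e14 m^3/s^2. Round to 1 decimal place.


Step 1: mu / r = 3.986e14 / 4.181770e+07 = 9531848.9539
Step 2: v = sqrt(9531848.9539) = 3087.4 m/s

3087.4


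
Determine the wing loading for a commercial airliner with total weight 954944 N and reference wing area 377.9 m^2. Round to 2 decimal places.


Step 1: Wing loading = W / S = 954944 / 377.9
Step 2: Wing loading = 2526.98 N/m^2

2526.98


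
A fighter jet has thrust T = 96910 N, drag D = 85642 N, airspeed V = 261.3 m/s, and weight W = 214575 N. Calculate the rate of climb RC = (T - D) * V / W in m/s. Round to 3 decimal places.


Step 1: Excess thrust = T - D = 96910 - 85642 = 11268 N
Step 2: Excess power = 11268 * 261.3 = 2944328.4 W
Step 3: RC = 2944328.4 / 214575 = 13.722 m/s

13.722


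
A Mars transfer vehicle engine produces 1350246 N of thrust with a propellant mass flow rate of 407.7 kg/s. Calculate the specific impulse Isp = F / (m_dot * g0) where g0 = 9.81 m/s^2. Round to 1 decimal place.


Step 1: m_dot * g0 = 407.7 * 9.81 = 3999.54
Step 2: Isp = 1350246 / 3999.54 = 337.6 s

337.6


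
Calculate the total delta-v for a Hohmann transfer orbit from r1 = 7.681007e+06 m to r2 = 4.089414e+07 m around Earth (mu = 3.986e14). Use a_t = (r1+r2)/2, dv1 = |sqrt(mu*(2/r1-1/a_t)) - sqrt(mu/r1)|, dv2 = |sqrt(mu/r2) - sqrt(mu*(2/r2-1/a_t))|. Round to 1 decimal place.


Step 1: Transfer semi-major axis a_t = (7.681007e+06 + 4.089414e+07) / 2 = 2.428757e+07 m
Step 2: v1 (circular at r1) = sqrt(mu/r1) = 7203.77 m/s
Step 3: v_t1 = sqrt(mu*(2/r1 - 1/a_t)) = 9347.56 m/s
Step 4: dv1 = |9347.56 - 7203.77| = 2143.79 m/s
Step 5: v2 (circular at r2) = 3122.04 m/s, v_t2 = 1755.72 m/s
Step 6: dv2 = |3122.04 - 1755.72| = 1366.32 m/s
Step 7: Total delta-v = 2143.79 + 1366.32 = 3510.1 m/s

3510.1


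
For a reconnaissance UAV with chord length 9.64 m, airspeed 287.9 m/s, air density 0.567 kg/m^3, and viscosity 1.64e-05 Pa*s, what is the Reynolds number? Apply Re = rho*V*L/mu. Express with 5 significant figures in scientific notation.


Step 1: Numerator = rho * V * L = 0.567 * 287.9 * 9.64 = 1573.626852
Step 2: Re = 1573.626852 / 1.64e-05
Step 3: Re = 9.5953e+07

9.5953e+07


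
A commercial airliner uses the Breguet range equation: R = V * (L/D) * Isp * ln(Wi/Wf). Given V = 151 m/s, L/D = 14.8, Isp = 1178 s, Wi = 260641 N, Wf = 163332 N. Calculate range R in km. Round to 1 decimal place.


Step 1: Coefficient = V * (L/D) * Isp = 151 * 14.8 * 1178 = 2632594.4 m
Step 2: Wi/Wf = 260641 / 163332 = 1.595774
Step 3: ln(1.595774) = 0.467359
Step 4: R = 2632594.4 * 0.467359 = 1230366.8 m = 1230.4 km

1230.4


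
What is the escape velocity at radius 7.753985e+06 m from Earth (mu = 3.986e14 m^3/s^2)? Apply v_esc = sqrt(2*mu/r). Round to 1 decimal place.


Step 1: 2*mu/r = 2 * 3.986e14 / 7.753985e+06 = 102811651.0414
Step 2: v_esc = sqrt(102811651.0414) = 10139.6 m/s

10139.6


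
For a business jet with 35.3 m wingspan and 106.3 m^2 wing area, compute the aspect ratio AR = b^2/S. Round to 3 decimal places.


Step 1: b^2 = 35.3^2 = 1246.09
Step 2: AR = 1246.09 / 106.3 = 11.722

11.722


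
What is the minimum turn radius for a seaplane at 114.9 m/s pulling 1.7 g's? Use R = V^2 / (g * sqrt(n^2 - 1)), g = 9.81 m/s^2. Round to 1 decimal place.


Step 1: V^2 = 114.9^2 = 13202.01
Step 2: n^2 - 1 = 1.7^2 - 1 = 1.89
Step 3: sqrt(1.89) = 1.374773
Step 4: R = 13202.01 / (9.81 * 1.374773) = 978.9 m

978.9


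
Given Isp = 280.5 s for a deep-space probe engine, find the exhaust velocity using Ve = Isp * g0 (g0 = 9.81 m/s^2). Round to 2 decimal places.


Step 1: Ve = Isp * g0 = 280.5 * 9.81
Step 2: Ve = 2751.71 m/s

2751.71


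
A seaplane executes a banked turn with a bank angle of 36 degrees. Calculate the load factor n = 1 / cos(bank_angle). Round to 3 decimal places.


Step 1: Convert 36 degrees to radians = 0.628319
Step 2: cos(36 deg) = 0.809017
Step 3: n = 1 / 0.809017 = 1.236

1.236


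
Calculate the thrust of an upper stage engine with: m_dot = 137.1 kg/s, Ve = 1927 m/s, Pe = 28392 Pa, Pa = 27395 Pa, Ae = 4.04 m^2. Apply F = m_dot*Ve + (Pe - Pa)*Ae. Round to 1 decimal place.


Step 1: Momentum thrust = m_dot * Ve = 137.1 * 1927 = 264191.7 N
Step 2: Pressure thrust = (Pe - Pa) * Ae = (28392 - 27395) * 4.04 = 4027.88 N
Step 3: Total thrust F = 264191.7 + 4027.88 = 268219.6 N

268219.6


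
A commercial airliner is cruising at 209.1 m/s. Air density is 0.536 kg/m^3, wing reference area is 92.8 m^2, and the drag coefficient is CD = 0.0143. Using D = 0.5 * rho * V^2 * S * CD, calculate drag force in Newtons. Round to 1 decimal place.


Step 1: Dynamic pressure q = 0.5 * 0.536 * 209.1^2 = 11717.7131 Pa
Step 2: Drag D = q * S * CD = 11717.7131 * 92.8 * 0.0143
Step 3: D = 15549.9 N

15549.9
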